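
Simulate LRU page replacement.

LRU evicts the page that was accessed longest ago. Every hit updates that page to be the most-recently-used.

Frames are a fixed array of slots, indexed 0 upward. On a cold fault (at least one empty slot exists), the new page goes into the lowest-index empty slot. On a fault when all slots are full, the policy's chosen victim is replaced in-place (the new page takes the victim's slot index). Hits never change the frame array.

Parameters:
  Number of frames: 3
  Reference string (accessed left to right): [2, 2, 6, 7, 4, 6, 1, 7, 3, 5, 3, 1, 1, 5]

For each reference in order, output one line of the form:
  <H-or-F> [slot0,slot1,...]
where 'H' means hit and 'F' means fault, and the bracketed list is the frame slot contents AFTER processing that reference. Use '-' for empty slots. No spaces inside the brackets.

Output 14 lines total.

F [2,-,-]
H [2,-,-]
F [2,6,-]
F [2,6,7]
F [4,6,7]
H [4,6,7]
F [4,6,1]
F [7,6,1]
F [7,3,1]
F [7,3,5]
H [7,3,5]
F [1,3,5]
H [1,3,5]
H [1,3,5]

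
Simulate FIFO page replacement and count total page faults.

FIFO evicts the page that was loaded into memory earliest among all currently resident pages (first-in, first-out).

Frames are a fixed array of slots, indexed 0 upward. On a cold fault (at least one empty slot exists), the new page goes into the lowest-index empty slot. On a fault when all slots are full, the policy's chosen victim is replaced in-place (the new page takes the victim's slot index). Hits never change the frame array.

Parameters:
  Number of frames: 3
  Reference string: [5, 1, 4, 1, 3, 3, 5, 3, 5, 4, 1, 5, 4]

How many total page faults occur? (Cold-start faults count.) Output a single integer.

Step 0: ref 5 → FAULT, frames=[5,-,-]
Step 1: ref 1 → FAULT, frames=[5,1,-]
Step 2: ref 4 → FAULT, frames=[5,1,4]
Step 3: ref 1 → HIT, frames=[5,1,4]
Step 4: ref 3 → FAULT (evict 5), frames=[3,1,4]
Step 5: ref 3 → HIT, frames=[3,1,4]
Step 6: ref 5 → FAULT (evict 1), frames=[3,5,4]
Step 7: ref 3 → HIT, frames=[3,5,4]
Step 8: ref 5 → HIT, frames=[3,5,4]
Step 9: ref 4 → HIT, frames=[3,5,4]
Step 10: ref 1 → FAULT (evict 4), frames=[3,5,1]
Step 11: ref 5 → HIT, frames=[3,5,1]
Step 12: ref 4 → FAULT (evict 3), frames=[4,5,1]
Total faults: 7

Answer: 7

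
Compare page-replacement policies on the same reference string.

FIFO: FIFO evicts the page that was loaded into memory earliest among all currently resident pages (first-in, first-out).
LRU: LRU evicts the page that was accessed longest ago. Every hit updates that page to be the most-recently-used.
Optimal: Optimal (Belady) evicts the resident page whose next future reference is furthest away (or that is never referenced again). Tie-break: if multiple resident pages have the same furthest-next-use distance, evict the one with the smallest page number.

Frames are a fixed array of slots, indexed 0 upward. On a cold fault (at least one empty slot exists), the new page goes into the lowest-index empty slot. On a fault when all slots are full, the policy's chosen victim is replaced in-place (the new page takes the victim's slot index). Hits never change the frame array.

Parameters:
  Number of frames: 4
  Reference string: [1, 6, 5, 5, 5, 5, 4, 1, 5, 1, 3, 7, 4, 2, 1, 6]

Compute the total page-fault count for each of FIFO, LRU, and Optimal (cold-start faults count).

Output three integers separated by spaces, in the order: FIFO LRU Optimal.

--- FIFO ---
  step 0: ref 1 -> FAULT, frames=[1,-,-,-] (faults so far: 1)
  step 1: ref 6 -> FAULT, frames=[1,6,-,-] (faults so far: 2)
  step 2: ref 5 -> FAULT, frames=[1,6,5,-] (faults so far: 3)
  step 3: ref 5 -> HIT, frames=[1,6,5,-] (faults so far: 3)
  step 4: ref 5 -> HIT, frames=[1,6,5,-] (faults so far: 3)
  step 5: ref 5 -> HIT, frames=[1,6,5,-] (faults so far: 3)
  step 6: ref 4 -> FAULT, frames=[1,6,5,4] (faults so far: 4)
  step 7: ref 1 -> HIT, frames=[1,6,5,4] (faults so far: 4)
  step 8: ref 5 -> HIT, frames=[1,6,5,4] (faults so far: 4)
  step 9: ref 1 -> HIT, frames=[1,6,5,4] (faults so far: 4)
  step 10: ref 3 -> FAULT, evict 1, frames=[3,6,5,4] (faults so far: 5)
  step 11: ref 7 -> FAULT, evict 6, frames=[3,7,5,4] (faults so far: 6)
  step 12: ref 4 -> HIT, frames=[3,7,5,4] (faults so far: 6)
  step 13: ref 2 -> FAULT, evict 5, frames=[3,7,2,4] (faults so far: 7)
  step 14: ref 1 -> FAULT, evict 4, frames=[3,7,2,1] (faults so far: 8)
  step 15: ref 6 -> FAULT, evict 3, frames=[6,7,2,1] (faults so far: 9)
  FIFO total faults: 9
--- LRU ---
  step 0: ref 1 -> FAULT, frames=[1,-,-,-] (faults so far: 1)
  step 1: ref 6 -> FAULT, frames=[1,6,-,-] (faults so far: 2)
  step 2: ref 5 -> FAULT, frames=[1,6,5,-] (faults so far: 3)
  step 3: ref 5 -> HIT, frames=[1,6,5,-] (faults so far: 3)
  step 4: ref 5 -> HIT, frames=[1,6,5,-] (faults so far: 3)
  step 5: ref 5 -> HIT, frames=[1,6,5,-] (faults so far: 3)
  step 6: ref 4 -> FAULT, frames=[1,6,5,4] (faults so far: 4)
  step 7: ref 1 -> HIT, frames=[1,6,5,4] (faults so far: 4)
  step 8: ref 5 -> HIT, frames=[1,6,5,4] (faults so far: 4)
  step 9: ref 1 -> HIT, frames=[1,6,5,4] (faults so far: 4)
  step 10: ref 3 -> FAULT, evict 6, frames=[1,3,5,4] (faults so far: 5)
  step 11: ref 7 -> FAULT, evict 4, frames=[1,3,5,7] (faults so far: 6)
  step 12: ref 4 -> FAULT, evict 5, frames=[1,3,4,7] (faults so far: 7)
  step 13: ref 2 -> FAULT, evict 1, frames=[2,3,4,7] (faults so far: 8)
  step 14: ref 1 -> FAULT, evict 3, frames=[2,1,4,7] (faults so far: 9)
  step 15: ref 6 -> FAULT, evict 7, frames=[2,1,4,6] (faults so far: 10)
  LRU total faults: 10
--- Optimal ---
  step 0: ref 1 -> FAULT, frames=[1,-,-,-] (faults so far: 1)
  step 1: ref 6 -> FAULT, frames=[1,6,-,-] (faults so far: 2)
  step 2: ref 5 -> FAULT, frames=[1,6,5,-] (faults so far: 3)
  step 3: ref 5 -> HIT, frames=[1,6,5,-] (faults so far: 3)
  step 4: ref 5 -> HIT, frames=[1,6,5,-] (faults so far: 3)
  step 5: ref 5 -> HIT, frames=[1,6,5,-] (faults so far: 3)
  step 6: ref 4 -> FAULT, frames=[1,6,5,4] (faults so far: 4)
  step 7: ref 1 -> HIT, frames=[1,6,5,4] (faults so far: 4)
  step 8: ref 5 -> HIT, frames=[1,6,5,4] (faults so far: 4)
  step 9: ref 1 -> HIT, frames=[1,6,5,4] (faults so far: 4)
  step 10: ref 3 -> FAULT, evict 5, frames=[1,6,3,4] (faults so far: 5)
  step 11: ref 7 -> FAULT, evict 3, frames=[1,6,7,4] (faults so far: 6)
  step 12: ref 4 -> HIT, frames=[1,6,7,4] (faults so far: 6)
  step 13: ref 2 -> FAULT, evict 4, frames=[1,6,7,2] (faults so far: 7)
  step 14: ref 1 -> HIT, frames=[1,6,7,2] (faults so far: 7)
  step 15: ref 6 -> HIT, frames=[1,6,7,2] (faults so far: 7)
  Optimal total faults: 7

Answer: 9 10 7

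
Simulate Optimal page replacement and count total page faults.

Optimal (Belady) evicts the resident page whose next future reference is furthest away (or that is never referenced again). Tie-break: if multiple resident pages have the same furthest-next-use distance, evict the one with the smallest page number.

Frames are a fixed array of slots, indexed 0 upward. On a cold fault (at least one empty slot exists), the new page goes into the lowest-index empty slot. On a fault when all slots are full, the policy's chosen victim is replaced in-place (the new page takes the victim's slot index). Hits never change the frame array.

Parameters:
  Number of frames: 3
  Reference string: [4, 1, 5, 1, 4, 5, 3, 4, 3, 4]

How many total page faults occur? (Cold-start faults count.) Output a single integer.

Answer: 4

Derivation:
Step 0: ref 4 → FAULT, frames=[4,-,-]
Step 1: ref 1 → FAULT, frames=[4,1,-]
Step 2: ref 5 → FAULT, frames=[4,1,5]
Step 3: ref 1 → HIT, frames=[4,1,5]
Step 4: ref 4 → HIT, frames=[4,1,5]
Step 5: ref 5 → HIT, frames=[4,1,5]
Step 6: ref 3 → FAULT (evict 1), frames=[4,3,5]
Step 7: ref 4 → HIT, frames=[4,3,5]
Step 8: ref 3 → HIT, frames=[4,3,5]
Step 9: ref 4 → HIT, frames=[4,3,5]
Total faults: 4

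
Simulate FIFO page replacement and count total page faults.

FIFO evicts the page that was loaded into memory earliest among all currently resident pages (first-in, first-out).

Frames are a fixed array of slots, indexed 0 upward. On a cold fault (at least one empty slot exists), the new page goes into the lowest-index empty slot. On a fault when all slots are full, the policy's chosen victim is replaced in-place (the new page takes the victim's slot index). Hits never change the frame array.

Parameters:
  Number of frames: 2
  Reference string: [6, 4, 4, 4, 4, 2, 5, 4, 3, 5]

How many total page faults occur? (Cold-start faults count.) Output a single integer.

Answer: 7

Derivation:
Step 0: ref 6 → FAULT, frames=[6,-]
Step 1: ref 4 → FAULT, frames=[6,4]
Step 2: ref 4 → HIT, frames=[6,4]
Step 3: ref 4 → HIT, frames=[6,4]
Step 4: ref 4 → HIT, frames=[6,4]
Step 5: ref 2 → FAULT (evict 6), frames=[2,4]
Step 6: ref 5 → FAULT (evict 4), frames=[2,5]
Step 7: ref 4 → FAULT (evict 2), frames=[4,5]
Step 8: ref 3 → FAULT (evict 5), frames=[4,3]
Step 9: ref 5 → FAULT (evict 4), frames=[5,3]
Total faults: 7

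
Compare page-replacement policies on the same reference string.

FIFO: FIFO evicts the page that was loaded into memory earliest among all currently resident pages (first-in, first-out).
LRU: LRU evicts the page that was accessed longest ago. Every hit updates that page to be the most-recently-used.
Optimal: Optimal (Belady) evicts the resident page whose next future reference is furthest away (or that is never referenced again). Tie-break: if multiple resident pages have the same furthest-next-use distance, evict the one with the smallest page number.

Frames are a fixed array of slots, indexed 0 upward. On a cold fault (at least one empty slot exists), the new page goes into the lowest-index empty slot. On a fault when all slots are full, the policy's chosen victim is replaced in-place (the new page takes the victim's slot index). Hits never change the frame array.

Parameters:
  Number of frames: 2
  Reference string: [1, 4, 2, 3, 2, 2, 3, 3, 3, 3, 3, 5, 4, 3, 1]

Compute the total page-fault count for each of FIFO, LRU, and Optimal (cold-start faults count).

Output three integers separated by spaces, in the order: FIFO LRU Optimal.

Answer: 8 8 7

Derivation:
--- FIFO ---
  step 0: ref 1 -> FAULT, frames=[1,-] (faults so far: 1)
  step 1: ref 4 -> FAULT, frames=[1,4] (faults so far: 2)
  step 2: ref 2 -> FAULT, evict 1, frames=[2,4] (faults so far: 3)
  step 3: ref 3 -> FAULT, evict 4, frames=[2,3] (faults so far: 4)
  step 4: ref 2 -> HIT, frames=[2,3] (faults so far: 4)
  step 5: ref 2 -> HIT, frames=[2,3] (faults so far: 4)
  step 6: ref 3 -> HIT, frames=[2,3] (faults so far: 4)
  step 7: ref 3 -> HIT, frames=[2,3] (faults so far: 4)
  step 8: ref 3 -> HIT, frames=[2,3] (faults so far: 4)
  step 9: ref 3 -> HIT, frames=[2,3] (faults so far: 4)
  step 10: ref 3 -> HIT, frames=[2,3] (faults so far: 4)
  step 11: ref 5 -> FAULT, evict 2, frames=[5,3] (faults so far: 5)
  step 12: ref 4 -> FAULT, evict 3, frames=[5,4] (faults so far: 6)
  step 13: ref 3 -> FAULT, evict 5, frames=[3,4] (faults so far: 7)
  step 14: ref 1 -> FAULT, evict 4, frames=[3,1] (faults so far: 8)
  FIFO total faults: 8
--- LRU ---
  step 0: ref 1 -> FAULT, frames=[1,-] (faults so far: 1)
  step 1: ref 4 -> FAULT, frames=[1,4] (faults so far: 2)
  step 2: ref 2 -> FAULT, evict 1, frames=[2,4] (faults so far: 3)
  step 3: ref 3 -> FAULT, evict 4, frames=[2,3] (faults so far: 4)
  step 4: ref 2 -> HIT, frames=[2,3] (faults so far: 4)
  step 5: ref 2 -> HIT, frames=[2,3] (faults so far: 4)
  step 6: ref 3 -> HIT, frames=[2,3] (faults so far: 4)
  step 7: ref 3 -> HIT, frames=[2,3] (faults so far: 4)
  step 8: ref 3 -> HIT, frames=[2,3] (faults so far: 4)
  step 9: ref 3 -> HIT, frames=[2,3] (faults so far: 4)
  step 10: ref 3 -> HIT, frames=[2,3] (faults so far: 4)
  step 11: ref 5 -> FAULT, evict 2, frames=[5,3] (faults so far: 5)
  step 12: ref 4 -> FAULT, evict 3, frames=[5,4] (faults so far: 6)
  step 13: ref 3 -> FAULT, evict 5, frames=[3,4] (faults so far: 7)
  step 14: ref 1 -> FAULT, evict 4, frames=[3,1] (faults so far: 8)
  LRU total faults: 8
--- Optimal ---
  step 0: ref 1 -> FAULT, frames=[1,-] (faults so far: 1)
  step 1: ref 4 -> FAULT, frames=[1,4] (faults so far: 2)
  step 2: ref 2 -> FAULT, evict 1, frames=[2,4] (faults so far: 3)
  step 3: ref 3 -> FAULT, evict 4, frames=[2,3] (faults so far: 4)
  step 4: ref 2 -> HIT, frames=[2,3] (faults so far: 4)
  step 5: ref 2 -> HIT, frames=[2,3] (faults so far: 4)
  step 6: ref 3 -> HIT, frames=[2,3] (faults so far: 4)
  step 7: ref 3 -> HIT, frames=[2,3] (faults so far: 4)
  step 8: ref 3 -> HIT, frames=[2,3] (faults so far: 4)
  step 9: ref 3 -> HIT, frames=[2,3] (faults so far: 4)
  step 10: ref 3 -> HIT, frames=[2,3] (faults so far: 4)
  step 11: ref 5 -> FAULT, evict 2, frames=[5,3] (faults so far: 5)
  step 12: ref 4 -> FAULT, evict 5, frames=[4,3] (faults so far: 6)
  step 13: ref 3 -> HIT, frames=[4,3] (faults so far: 6)
  step 14: ref 1 -> FAULT, evict 3, frames=[4,1] (faults so far: 7)
  Optimal total faults: 7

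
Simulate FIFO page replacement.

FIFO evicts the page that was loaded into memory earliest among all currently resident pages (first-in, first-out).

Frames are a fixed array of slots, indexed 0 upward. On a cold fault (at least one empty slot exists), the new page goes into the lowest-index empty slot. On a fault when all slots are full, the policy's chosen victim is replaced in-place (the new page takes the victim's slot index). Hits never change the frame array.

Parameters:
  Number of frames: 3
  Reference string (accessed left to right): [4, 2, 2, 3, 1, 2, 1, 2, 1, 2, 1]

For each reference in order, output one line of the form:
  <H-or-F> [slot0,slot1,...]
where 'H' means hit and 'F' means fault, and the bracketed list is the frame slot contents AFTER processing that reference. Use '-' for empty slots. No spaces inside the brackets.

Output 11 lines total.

F [4,-,-]
F [4,2,-]
H [4,2,-]
F [4,2,3]
F [1,2,3]
H [1,2,3]
H [1,2,3]
H [1,2,3]
H [1,2,3]
H [1,2,3]
H [1,2,3]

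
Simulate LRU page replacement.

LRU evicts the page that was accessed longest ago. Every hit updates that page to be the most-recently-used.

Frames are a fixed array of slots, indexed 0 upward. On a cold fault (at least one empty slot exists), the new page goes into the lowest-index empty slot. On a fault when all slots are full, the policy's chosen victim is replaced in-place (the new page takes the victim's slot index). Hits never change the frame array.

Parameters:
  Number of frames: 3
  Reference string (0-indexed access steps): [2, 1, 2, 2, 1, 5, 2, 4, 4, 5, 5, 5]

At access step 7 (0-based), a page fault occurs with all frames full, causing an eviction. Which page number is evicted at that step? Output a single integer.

Step 0: ref 2 -> FAULT, frames=[2,-,-]
Step 1: ref 1 -> FAULT, frames=[2,1,-]
Step 2: ref 2 -> HIT, frames=[2,1,-]
Step 3: ref 2 -> HIT, frames=[2,1,-]
Step 4: ref 1 -> HIT, frames=[2,1,-]
Step 5: ref 5 -> FAULT, frames=[2,1,5]
Step 6: ref 2 -> HIT, frames=[2,1,5]
Step 7: ref 4 -> FAULT, evict 1, frames=[2,4,5]
At step 7: evicted page 1

Answer: 1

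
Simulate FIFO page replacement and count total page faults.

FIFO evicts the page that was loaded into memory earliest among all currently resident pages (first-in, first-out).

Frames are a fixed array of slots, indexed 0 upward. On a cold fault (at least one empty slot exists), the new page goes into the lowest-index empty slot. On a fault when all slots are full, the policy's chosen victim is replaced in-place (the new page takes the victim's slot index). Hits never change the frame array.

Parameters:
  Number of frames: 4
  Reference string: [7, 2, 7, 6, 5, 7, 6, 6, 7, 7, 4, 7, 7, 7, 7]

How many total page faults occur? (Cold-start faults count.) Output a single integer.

Step 0: ref 7 → FAULT, frames=[7,-,-,-]
Step 1: ref 2 → FAULT, frames=[7,2,-,-]
Step 2: ref 7 → HIT, frames=[7,2,-,-]
Step 3: ref 6 → FAULT, frames=[7,2,6,-]
Step 4: ref 5 → FAULT, frames=[7,2,6,5]
Step 5: ref 7 → HIT, frames=[7,2,6,5]
Step 6: ref 6 → HIT, frames=[7,2,6,5]
Step 7: ref 6 → HIT, frames=[7,2,6,5]
Step 8: ref 7 → HIT, frames=[7,2,6,5]
Step 9: ref 7 → HIT, frames=[7,2,6,5]
Step 10: ref 4 → FAULT (evict 7), frames=[4,2,6,5]
Step 11: ref 7 → FAULT (evict 2), frames=[4,7,6,5]
Step 12: ref 7 → HIT, frames=[4,7,6,5]
Step 13: ref 7 → HIT, frames=[4,7,6,5]
Step 14: ref 7 → HIT, frames=[4,7,6,5]
Total faults: 6

Answer: 6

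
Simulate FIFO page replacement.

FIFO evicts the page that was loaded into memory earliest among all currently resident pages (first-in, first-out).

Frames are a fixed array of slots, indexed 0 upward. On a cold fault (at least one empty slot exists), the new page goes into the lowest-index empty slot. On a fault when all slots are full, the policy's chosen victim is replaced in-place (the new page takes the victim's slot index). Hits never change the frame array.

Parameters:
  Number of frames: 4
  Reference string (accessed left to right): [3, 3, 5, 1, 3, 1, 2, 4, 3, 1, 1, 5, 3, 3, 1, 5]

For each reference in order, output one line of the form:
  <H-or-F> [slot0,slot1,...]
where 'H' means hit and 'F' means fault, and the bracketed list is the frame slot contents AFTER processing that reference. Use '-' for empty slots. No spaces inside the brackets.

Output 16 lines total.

F [3,-,-,-]
H [3,-,-,-]
F [3,5,-,-]
F [3,5,1,-]
H [3,5,1,-]
H [3,5,1,-]
F [3,5,1,2]
F [4,5,1,2]
F [4,3,1,2]
H [4,3,1,2]
H [4,3,1,2]
F [4,3,5,2]
H [4,3,5,2]
H [4,3,5,2]
F [4,3,5,1]
H [4,3,5,1]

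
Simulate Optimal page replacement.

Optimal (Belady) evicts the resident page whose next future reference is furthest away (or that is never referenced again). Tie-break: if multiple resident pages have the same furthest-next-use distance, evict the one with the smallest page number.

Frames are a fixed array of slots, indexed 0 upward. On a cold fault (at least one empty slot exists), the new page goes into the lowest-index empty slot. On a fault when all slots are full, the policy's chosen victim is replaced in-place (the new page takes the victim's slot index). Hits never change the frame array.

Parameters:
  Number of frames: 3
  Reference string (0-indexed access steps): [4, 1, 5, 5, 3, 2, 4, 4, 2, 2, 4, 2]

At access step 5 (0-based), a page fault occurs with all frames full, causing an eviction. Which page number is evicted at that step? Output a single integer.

Answer: 3

Derivation:
Step 0: ref 4 -> FAULT, frames=[4,-,-]
Step 1: ref 1 -> FAULT, frames=[4,1,-]
Step 2: ref 5 -> FAULT, frames=[4,1,5]
Step 3: ref 5 -> HIT, frames=[4,1,5]
Step 4: ref 3 -> FAULT, evict 1, frames=[4,3,5]
Step 5: ref 2 -> FAULT, evict 3, frames=[4,2,5]
At step 5: evicted page 3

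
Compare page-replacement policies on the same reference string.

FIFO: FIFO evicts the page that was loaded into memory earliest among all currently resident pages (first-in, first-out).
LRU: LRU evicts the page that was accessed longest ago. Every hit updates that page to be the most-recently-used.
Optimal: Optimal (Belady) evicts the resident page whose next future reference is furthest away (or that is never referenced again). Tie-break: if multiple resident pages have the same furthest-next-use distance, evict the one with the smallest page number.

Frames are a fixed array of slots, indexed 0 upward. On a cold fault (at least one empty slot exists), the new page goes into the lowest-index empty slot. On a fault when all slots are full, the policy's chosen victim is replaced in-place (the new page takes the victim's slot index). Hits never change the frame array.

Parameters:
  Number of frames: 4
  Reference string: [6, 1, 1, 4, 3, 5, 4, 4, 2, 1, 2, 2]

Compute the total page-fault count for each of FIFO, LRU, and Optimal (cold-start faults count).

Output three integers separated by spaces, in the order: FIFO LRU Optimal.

Answer: 7 7 6

Derivation:
--- FIFO ---
  step 0: ref 6 -> FAULT, frames=[6,-,-,-] (faults so far: 1)
  step 1: ref 1 -> FAULT, frames=[6,1,-,-] (faults so far: 2)
  step 2: ref 1 -> HIT, frames=[6,1,-,-] (faults so far: 2)
  step 3: ref 4 -> FAULT, frames=[6,1,4,-] (faults so far: 3)
  step 4: ref 3 -> FAULT, frames=[6,1,4,3] (faults so far: 4)
  step 5: ref 5 -> FAULT, evict 6, frames=[5,1,4,3] (faults so far: 5)
  step 6: ref 4 -> HIT, frames=[5,1,4,3] (faults so far: 5)
  step 7: ref 4 -> HIT, frames=[5,1,4,3] (faults so far: 5)
  step 8: ref 2 -> FAULT, evict 1, frames=[5,2,4,3] (faults so far: 6)
  step 9: ref 1 -> FAULT, evict 4, frames=[5,2,1,3] (faults so far: 7)
  step 10: ref 2 -> HIT, frames=[5,2,1,3] (faults so far: 7)
  step 11: ref 2 -> HIT, frames=[5,2,1,3] (faults so far: 7)
  FIFO total faults: 7
--- LRU ---
  step 0: ref 6 -> FAULT, frames=[6,-,-,-] (faults so far: 1)
  step 1: ref 1 -> FAULT, frames=[6,1,-,-] (faults so far: 2)
  step 2: ref 1 -> HIT, frames=[6,1,-,-] (faults so far: 2)
  step 3: ref 4 -> FAULT, frames=[6,1,4,-] (faults so far: 3)
  step 4: ref 3 -> FAULT, frames=[6,1,4,3] (faults so far: 4)
  step 5: ref 5 -> FAULT, evict 6, frames=[5,1,4,3] (faults so far: 5)
  step 6: ref 4 -> HIT, frames=[5,1,4,3] (faults so far: 5)
  step 7: ref 4 -> HIT, frames=[5,1,4,3] (faults so far: 5)
  step 8: ref 2 -> FAULT, evict 1, frames=[5,2,4,3] (faults so far: 6)
  step 9: ref 1 -> FAULT, evict 3, frames=[5,2,4,1] (faults so far: 7)
  step 10: ref 2 -> HIT, frames=[5,2,4,1] (faults so far: 7)
  step 11: ref 2 -> HIT, frames=[5,2,4,1] (faults so far: 7)
  LRU total faults: 7
--- Optimal ---
  step 0: ref 6 -> FAULT, frames=[6,-,-,-] (faults so far: 1)
  step 1: ref 1 -> FAULT, frames=[6,1,-,-] (faults so far: 2)
  step 2: ref 1 -> HIT, frames=[6,1,-,-] (faults so far: 2)
  step 3: ref 4 -> FAULT, frames=[6,1,4,-] (faults so far: 3)
  step 4: ref 3 -> FAULT, frames=[6,1,4,3] (faults so far: 4)
  step 5: ref 5 -> FAULT, evict 3, frames=[6,1,4,5] (faults so far: 5)
  step 6: ref 4 -> HIT, frames=[6,1,4,5] (faults so far: 5)
  step 7: ref 4 -> HIT, frames=[6,1,4,5] (faults so far: 5)
  step 8: ref 2 -> FAULT, evict 4, frames=[6,1,2,5] (faults so far: 6)
  step 9: ref 1 -> HIT, frames=[6,1,2,5] (faults so far: 6)
  step 10: ref 2 -> HIT, frames=[6,1,2,5] (faults so far: 6)
  step 11: ref 2 -> HIT, frames=[6,1,2,5] (faults so far: 6)
  Optimal total faults: 6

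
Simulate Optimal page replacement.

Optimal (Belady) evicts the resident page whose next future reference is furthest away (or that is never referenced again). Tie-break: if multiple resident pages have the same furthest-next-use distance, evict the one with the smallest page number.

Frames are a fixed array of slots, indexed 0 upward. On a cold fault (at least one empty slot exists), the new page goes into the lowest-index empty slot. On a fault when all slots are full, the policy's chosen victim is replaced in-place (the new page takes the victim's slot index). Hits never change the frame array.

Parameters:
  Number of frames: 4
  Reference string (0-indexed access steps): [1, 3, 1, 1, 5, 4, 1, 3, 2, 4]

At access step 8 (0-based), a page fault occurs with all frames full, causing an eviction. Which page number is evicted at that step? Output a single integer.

Answer: 1

Derivation:
Step 0: ref 1 -> FAULT, frames=[1,-,-,-]
Step 1: ref 3 -> FAULT, frames=[1,3,-,-]
Step 2: ref 1 -> HIT, frames=[1,3,-,-]
Step 3: ref 1 -> HIT, frames=[1,3,-,-]
Step 4: ref 5 -> FAULT, frames=[1,3,5,-]
Step 5: ref 4 -> FAULT, frames=[1,3,5,4]
Step 6: ref 1 -> HIT, frames=[1,3,5,4]
Step 7: ref 3 -> HIT, frames=[1,3,5,4]
Step 8: ref 2 -> FAULT, evict 1, frames=[2,3,5,4]
At step 8: evicted page 1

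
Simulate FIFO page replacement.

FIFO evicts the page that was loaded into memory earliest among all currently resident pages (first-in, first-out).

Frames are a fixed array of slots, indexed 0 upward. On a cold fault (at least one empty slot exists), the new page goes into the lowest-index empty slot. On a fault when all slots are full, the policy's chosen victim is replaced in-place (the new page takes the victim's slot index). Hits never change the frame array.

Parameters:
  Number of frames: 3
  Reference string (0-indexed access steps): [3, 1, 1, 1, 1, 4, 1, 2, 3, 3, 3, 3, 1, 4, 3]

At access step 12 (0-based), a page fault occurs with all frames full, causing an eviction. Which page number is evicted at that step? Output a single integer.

Answer: 4

Derivation:
Step 0: ref 3 -> FAULT, frames=[3,-,-]
Step 1: ref 1 -> FAULT, frames=[3,1,-]
Step 2: ref 1 -> HIT, frames=[3,1,-]
Step 3: ref 1 -> HIT, frames=[3,1,-]
Step 4: ref 1 -> HIT, frames=[3,1,-]
Step 5: ref 4 -> FAULT, frames=[3,1,4]
Step 6: ref 1 -> HIT, frames=[3,1,4]
Step 7: ref 2 -> FAULT, evict 3, frames=[2,1,4]
Step 8: ref 3 -> FAULT, evict 1, frames=[2,3,4]
Step 9: ref 3 -> HIT, frames=[2,3,4]
Step 10: ref 3 -> HIT, frames=[2,3,4]
Step 11: ref 3 -> HIT, frames=[2,3,4]
Step 12: ref 1 -> FAULT, evict 4, frames=[2,3,1]
At step 12: evicted page 4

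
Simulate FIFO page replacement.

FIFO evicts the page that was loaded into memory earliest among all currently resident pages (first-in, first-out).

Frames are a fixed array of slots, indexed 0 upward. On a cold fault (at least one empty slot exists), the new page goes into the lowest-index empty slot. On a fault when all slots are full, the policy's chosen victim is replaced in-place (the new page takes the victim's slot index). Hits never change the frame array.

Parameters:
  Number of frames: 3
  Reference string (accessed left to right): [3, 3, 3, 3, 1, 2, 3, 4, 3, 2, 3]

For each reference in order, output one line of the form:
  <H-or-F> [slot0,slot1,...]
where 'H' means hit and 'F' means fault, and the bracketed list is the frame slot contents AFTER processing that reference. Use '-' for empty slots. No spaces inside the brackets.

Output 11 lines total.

F [3,-,-]
H [3,-,-]
H [3,-,-]
H [3,-,-]
F [3,1,-]
F [3,1,2]
H [3,1,2]
F [4,1,2]
F [4,3,2]
H [4,3,2]
H [4,3,2]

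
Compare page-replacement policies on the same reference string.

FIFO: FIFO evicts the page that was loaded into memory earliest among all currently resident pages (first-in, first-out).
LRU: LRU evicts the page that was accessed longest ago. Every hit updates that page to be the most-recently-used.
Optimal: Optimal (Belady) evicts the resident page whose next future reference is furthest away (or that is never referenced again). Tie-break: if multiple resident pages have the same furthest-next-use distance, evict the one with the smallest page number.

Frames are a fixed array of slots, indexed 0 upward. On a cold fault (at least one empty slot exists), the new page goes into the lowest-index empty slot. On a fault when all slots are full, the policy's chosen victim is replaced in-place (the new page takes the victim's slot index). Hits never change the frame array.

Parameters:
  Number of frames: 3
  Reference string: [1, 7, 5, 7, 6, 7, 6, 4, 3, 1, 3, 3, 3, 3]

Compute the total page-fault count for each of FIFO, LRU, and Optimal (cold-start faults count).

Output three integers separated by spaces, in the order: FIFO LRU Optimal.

Answer: 7 7 6

Derivation:
--- FIFO ---
  step 0: ref 1 -> FAULT, frames=[1,-,-] (faults so far: 1)
  step 1: ref 7 -> FAULT, frames=[1,7,-] (faults so far: 2)
  step 2: ref 5 -> FAULT, frames=[1,7,5] (faults so far: 3)
  step 3: ref 7 -> HIT, frames=[1,7,5] (faults so far: 3)
  step 4: ref 6 -> FAULT, evict 1, frames=[6,7,5] (faults so far: 4)
  step 5: ref 7 -> HIT, frames=[6,7,5] (faults so far: 4)
  step 6: ref 6 -> HIT, frames=[6,7,5] (faults so far: 4)
  step 7: ref 4 -> FAULT, evict 7, frames=[6,4,5] (faults so far: 5)
  step 8: ref 3 -> FAULT, evict 5, frames=[6,4,3] (faults so far: 6)
  step 9: ref 1 -> FAULT, evict 6, frames=[1,4,3] (faults so far: 7)
  step 10: ref 3 -> HIT, frames=[1,4,3] (faults so far: 7)
  step 11: ref 3 -> HIT, frames=[1,4,3] (faults so far: 7)
  step 12: ref 3 -> HIT, frames=[1,4,3] (faults so far: 7)
  step 13: ref 3 -> HIT, frames=[1,4,3] (faults so far: 7)
  FIFO total faults: 7
--- LRU ---
  step 0: ref 1 -> FAULT, frames=[1,-,-] (faults so far: 1)
  step 1: ref 7 -> FAULT, frames=[1,7,-] (faults so far: 2)
  step 2: ref 5 -> FAULT, frames=[1,7,5] (faults so far: 3)
  step 3: ref 7 -> HIT, frames=[1,7,5] (faults so far: 3)
  step 4: ref 6 -> FAULT, evict 1, frames=[6,7,5] (faults so far: 4)
  step 5: ref 7 -> HIT, frames=[6,7,5] (faults so far: 4)
  step 6: ref 6 -> HIT, frames=[6,7,5] (faults so far: 4)
  step 7: ref 4 -> FAULT, evict 5, frames=[6,7,4] (faults so far: 5)
  step 8: ref 3 -> FAULT, evict 7, frames=[6,3,4] (faults so far: 6)
  step 9: ref 1 -> FAULT, evict 6, frames=[1,3,4] (faults so far: 7)
  step 10: ref 3 -> HIT, frames=[1,3,4] (faults so far: 7)
  step 11: ref 3 -> HIT, frames=[1,3,4] (faults so far: 7)
  step 12: ref 3 -> HIT, frames=[1,3,4] (faults so far: 7)
  step 13: ref 3 -> HIT, frames=[1,3,4] (faults so far: 7)
  LRU total faults: 7
--- Optimal ---
  step 0: ref 1 -> FAULT, frames=[1,-,-] (faults so far: 1)
  step 1: ref 7 -> FAULT, frames=[1,7,-] (faults so far: 2)
  step 2: ref 5 -> FAULT, frames=[1,7,5] (faults so far: 3)
  step 3: ref 7 -> HIT, frames=[1,7,5] (faults so far: 3)
  step 4: ref 6 -> FAULT, evict 5, frames=[1,7,6] (faults so far: 4)
  step 5: ref 7 -> HIT, frames=[1,7,6] (faults so far: 4)
  step 6: ref 6 -> HIT, frames=[1,7,6] (faults so far: 4)
  step 7: ref 4 -> FAULT, evict 6, frames=[1,7,4] (faults so far: 5)
  step 8: ref 3 -> FAULT, evict 4, frames=[1,7,3] (faults so far: 6)
  step 9: ref 1 -> HIT, frames=[1,7,3] (faults so far: 6)
  step 10: ref 3 -> HIT, frames=[1,7,3] (faults so far: 6)
  step 11: ref 3 -> HIT, frames=[1,7,3] (faults so far: 6)
  step 12: ref 3 -> HIT, frames=[1,7,3] (faults so far: 6)
  step 13: ref 3 -> HIT, frames=[1,7,3] (faults so far: 6)
  Optimal total faults: 6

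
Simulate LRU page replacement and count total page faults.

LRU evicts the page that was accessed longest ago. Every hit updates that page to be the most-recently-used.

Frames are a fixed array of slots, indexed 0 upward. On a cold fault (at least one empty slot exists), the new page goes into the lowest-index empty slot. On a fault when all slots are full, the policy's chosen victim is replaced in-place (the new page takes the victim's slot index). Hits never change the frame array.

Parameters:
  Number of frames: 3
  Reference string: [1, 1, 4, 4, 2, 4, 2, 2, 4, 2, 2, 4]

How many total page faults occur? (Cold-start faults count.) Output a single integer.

Step 0: ref 1 → FAULT, frames=[1,-,-]
Step 1: ref 1 → HIT, frames=[1,-,-]
Step 2: ref 4 → FAULT, frames=[1,4,-]
Step 3: ref 4 → HIT, frames=[1,4,-]
Step 4: ref 2 → FAULT, frames=[1,4,2]
Step 5: ref 4 → HIT, frames=[1,4,2]
Step 6: ref 2 → HIT, frames=[1,4,2]
Step 7: ref 2 → HIT, frames=[1,4,2]
Step 8: ref 4 → HIT, frames=[1,4,2]
Step 9: ref 2 → HIT, frames=[1,4,2]
Step 10: ref 2 → HIT, frames=[1,4,2]
Step 11: ref 4 → HIT, frames=[1,4,2]
Total faults: 3

Answer: 3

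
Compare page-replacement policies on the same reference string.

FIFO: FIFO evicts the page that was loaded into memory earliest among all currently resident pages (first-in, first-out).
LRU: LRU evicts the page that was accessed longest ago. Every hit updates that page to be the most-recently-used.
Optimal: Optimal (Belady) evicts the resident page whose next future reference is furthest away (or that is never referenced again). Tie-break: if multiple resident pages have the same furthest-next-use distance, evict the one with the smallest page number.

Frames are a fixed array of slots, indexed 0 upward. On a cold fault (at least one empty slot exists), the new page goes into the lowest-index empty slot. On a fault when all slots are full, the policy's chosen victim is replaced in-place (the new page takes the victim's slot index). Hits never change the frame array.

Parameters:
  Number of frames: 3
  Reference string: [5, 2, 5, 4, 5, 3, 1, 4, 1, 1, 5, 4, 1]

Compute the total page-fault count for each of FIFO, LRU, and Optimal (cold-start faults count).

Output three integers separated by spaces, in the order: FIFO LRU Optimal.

Answer: 7 7 5

Derivation:
--- FIFO ---
  step 0: ref 5 -> FAULT, frames=[5,-,-] (faults so far: 1)
  step 1: ref 2 -> FAULT, frames=[5,2,-] (faults so far: 2)
  step 2: ref 5 -> HIT, frames=[5,2,-] (faults so far: 2)
  step 3: ref 4 -> FAULT, frames=[5,2,4] (faults so far: 3)
  step 4: ref 5 -> HIT, frames=[5,2,4] (faults so far: 3)
  step 5: ref 3 -> FAULT, evict 5, frames=[3,2,4] (faults so far: 4)
  step 6: ref 1 -> FAULT, evict 2, frames=[3,1,4] (faults so far: 5)
  step 7: ref 4 -> HIT, frames=[3,1,4] (faults so far: 5)
  step 8: ref 1 -> HIT, frames=[3,1,4] (faults so far: 5)
  step 9: ref 1 -> HIT, frames=[3,1,4] (faults so far: 5)
  step 10: ref 5 -> FAULT, evict 4, frames=[3,1,5] (faults so far: 6)
  step 11: ref 4 -> FAULT, evict 3, frames=[4,1,5] (faults so far: 7)
  step 12: ref 1 -> HIT, frames=[4,1,5] (faults so far: 7)
  FIFO total faults: 7
--- LRU ---
  step 0: ref 5 -> FAULT, frames=[5,-,-] (faults so far: 1)
  step 1: ref 2 -> FAULT, frames=[5,2,-] (faults so far: 2)
  step 2: ref 5 -> HIT, frames=[5,2,-] (faults so far: 2)
  step 3: ref 4 -> FAULT, frames=[5,2,4] (faults so far: 3)
  step 4: ref 5 -> HIT, frames=[5,2,4] (faults so far: 3)
  step 5: ref 3 -> FAULT, evict 2, frames=[5,3,4] (faults so far: 4)
  step 6: ref 1 -> FAULT, evict 4, frames=[5,3,1] (faults so far: 5)
  step 7: ref 4 -> FAULT, evict 5, frames=[4,3,1] (faults so far: 6)
  step 8: ref 1 -> HIT, frames=[4,3,1] (faults so far: 6)
  step 9: ref 1 -> HIT, frames=[4,3,1] (faults so far: 6)
  step 10: ref 5 -> FAULT, evict 3, frames=[4,5,1] (faults so far: 7)
  step 11: ref 4 -> HIT, frames=[4,5,1] (faults so far: 7)
  step 12: ref 1 -> HIT, frames=[4,5,1] (faults so far: 7)
  LRU total faults: 7
--- Optimal ---
  step 0: ref 5 -> FAULT, frames=[5,-,-] (faults so far: 1)
  step 1: ref 2 -> FAULT, frames=[5,2,-] (faults so far: 2)
  step 2: ref 5 -> HIT, frames=[5,2,-] (faults so far: 2)
  step 3: ref 4 -> FAULT, frames=[5,2,4] (faults so far: 3)
  step 4: ref 5 -> HIT, frames=[5,2,4] (faults so far: 3)
  step 5: ref 3 -> FAULT, evict 2, frames=[5,3,4] (faults so far: 4)
  step 6: ref 1 -> FAULT, evict 3, frames=[5,1,4] (faults so far: 5)
  step 7: ref 4 -> HIT, frames=[5,1,4] (faults so far: 5)
  step 8: ref 1 -> HIT, frames=[5,1,4] (faults so far: 5)
  step 9: ref 1 -> HIT, frames=[5,1,4] (faults so far: 5)
  step 10: ref 5 -> HIT, frames=[5,1,4] (faults so far: 5)
  step 11: ref 4 -> HIT, frames=[5,1,4] (faults so far: 5)
  step 12: ref 1 -> HIT, frames=[5,1,4] (faults so far: 5)
  Optimal total faults: 5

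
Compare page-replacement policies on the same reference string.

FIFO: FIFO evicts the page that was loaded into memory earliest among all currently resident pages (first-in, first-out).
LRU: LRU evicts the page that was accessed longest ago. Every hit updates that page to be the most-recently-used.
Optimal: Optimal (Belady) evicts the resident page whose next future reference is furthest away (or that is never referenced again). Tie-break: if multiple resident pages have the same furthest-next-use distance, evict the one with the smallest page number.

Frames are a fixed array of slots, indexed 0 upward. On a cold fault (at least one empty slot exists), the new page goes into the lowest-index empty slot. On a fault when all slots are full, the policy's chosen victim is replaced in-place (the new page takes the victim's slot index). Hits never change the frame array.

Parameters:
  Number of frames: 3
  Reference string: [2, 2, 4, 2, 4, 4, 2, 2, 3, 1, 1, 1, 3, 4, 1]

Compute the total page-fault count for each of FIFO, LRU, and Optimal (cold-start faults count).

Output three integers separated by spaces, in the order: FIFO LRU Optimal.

Answer: 4 5 4

Derivation:
--- FIFO ---
  step 0: ref 2 -> FAULT, frames=[2,-,-] (faults so far: 1)
  step 1: ref 2 -> HIT, frames=[2,-,-] (faults so far: 1)
  step 2: ref 4 -> FAULT, frames=[2,4,-] (faults so far: 2)
  step 3: ref 2 -> HIT, frames=[2,4,-] (faults so far: 2)
  step 4: ref 4 -> HIT, frames=[2,4,-] (faults so far: 2)
  step 5: ref 4 -> HIT, frames=[2,4,-] (faults so far: 2)
  step 6: ref 2 -> HIT, frames=[2,4,-] (faults so far: 2)
  step 7: ref 2 -> HIT, frames=[2,4,-] (faults so far: 2)
  step 8: ref 3 -> FAULT, frames=[2,4,3] (faults so far: 3)
  step 9: ref 1 -> FAULT, evict 2, frames=[1,4,3] (faults so far: 4)
  step 10: ref 1 -> HIT, frames=[1,4,3] (faults so far: 4)
  step 11: ref 1 -> HIT, frames=[1,4,3] (faults so far: 4)
  step 12: ref 3 -> HIT, frames=[1,4,3] (faults so far: 4)
  step 13: ref 4 -> HIT, frames=[1,4,3] (faults so far: 4)
  step 14: ref 1 -> HIT, frames=[1,4,3] (faults so far: 4)
  FIFO total faults: 4
--- LRU ---
  step 0: ref 2 -> FAULT, frames=[2,-,-] (faults so far: 1)
  step 1: ref 2 -> HIT, frames=[2,-,-] (faults so far: 1)
  step 2: ref 4 -> FAULT, frames=[2,4,-] (faults so far: 2)
  step 3: ref 2 -> HIT, frames=[2,4,-] (faults so far: 2)
  step 4: ref 4 -> HIT, frames=[2,4,-] (faults so far: 2)
  step 5: ref 4 -> HIT, frames=[2,4,-] (faults so far: 2)
  step 6: ref 2 -> HIT, frames=[2,4,-] (faults so far: 2)
  step 7: ref 2 -> HIT, frames=[2,4,-] (faults so far: 2)
  step 8: ref 3 -> FAULT, frames=[2,4,3] (faults so far: 3)
  step 9: ref 1 -> FAULT, evict 4, frames=[2,1,3] (faults so far: 4)
  step 10: ref 1 -> HIT, frames=[2,1,3] (faults so far: 4)
  step 11: ref 1 -> HIT, frames=[2,1,3] (faults so far: 4)
  step 12: ref 3 -> HIT, frames=[2,1,3] (faults so far: 4)
  step 13: ref 4 -> FAULT, evict 2, frames=[4,1,3] (faults so far: 5)
  step 14: ref 1 -> HIT, frames=[4,1,3] (faults so far: 5)
  LRU total faults: 5
--- Optimal ---
  step 0: ref 2 -> FAULT, frames=[2,-,-] (faults so far: 1)
  step 1: ref 2 -> HIT, frames=[2,-,-] (faults so far: 1)
  step 2: ref 4 -> FAULT, frames=[2,4,-] (faults so far: 2)
  step 3: ref 2 -> HIT, frames=[2,4,-] (faults so far: 2)
  step 4: ref 4 -> HIT, frames=[2,4,-] (faults so far: 2)
  step 5: ref 4 -> HIT, frames=[2,4,-] (faults so far: 2)
  step 6: ref 2 -> HIT, frames=[2,4,-] (faults so far: 2)
  step 7: ref 2 -> HIT, frames=[2,4,-] (faults so far: 2)
  step 8: ref 3 -> FAULT, frames=[2,4,3] (faults so far: 3)
  step 9: ref 1 -> FAULT, evict 2, frames=[1,4,3] (faults so far: 4)
  step 10: ref 1 -> HIT, frames=[1,4,3] (faults so far: 4)
  step 11: ref 1 -> HIT, frames=[1,4,3] (faults so far: 4)
  step 12: ref 3 -> HIT, frames=[1,4,3] (faults so far: 4)
  step 13: ref 4 -> HIT, frames=[1,4,3] (faults so far: 4)
  step 14: ref 1 -> HIT, frames=[1,4,3] (faults so far: 4)
  Optimal total faults: 4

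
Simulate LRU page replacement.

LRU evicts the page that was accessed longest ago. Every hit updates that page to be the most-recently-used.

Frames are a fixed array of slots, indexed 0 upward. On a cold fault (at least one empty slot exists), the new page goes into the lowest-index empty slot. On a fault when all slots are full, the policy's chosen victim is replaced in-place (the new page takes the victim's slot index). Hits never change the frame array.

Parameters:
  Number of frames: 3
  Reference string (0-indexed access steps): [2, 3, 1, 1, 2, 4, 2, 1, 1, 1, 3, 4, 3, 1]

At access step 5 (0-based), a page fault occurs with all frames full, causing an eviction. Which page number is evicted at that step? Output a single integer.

Step 0: ref 2 -> FAULT, frames=[2,-,-]
Step 1: ref 3 -> FAULT, frames=[2,3,-]
Step 2: ref 1 -> FAULT, frames=[2,3,1]
Step 3: ref 1 -> HIT, frames=[2,3,1]
Step 4: ref 2 -> HIT, frames=[2,3,1]
Step 5: ref 4 -> FAULT, evict 3, frames=[2,4,1]
At step 5: evicted page 3

Answer: 3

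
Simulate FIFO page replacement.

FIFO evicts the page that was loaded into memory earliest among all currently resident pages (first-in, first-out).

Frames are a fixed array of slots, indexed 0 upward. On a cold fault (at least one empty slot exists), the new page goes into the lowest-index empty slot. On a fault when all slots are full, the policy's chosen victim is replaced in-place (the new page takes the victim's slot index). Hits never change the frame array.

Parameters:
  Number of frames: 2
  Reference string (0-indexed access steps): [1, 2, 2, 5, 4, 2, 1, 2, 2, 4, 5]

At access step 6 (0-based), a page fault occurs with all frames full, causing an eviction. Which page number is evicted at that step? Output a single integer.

Answer: 4

Derivation:
Step 0: ref 1 -> FAULT, frames=[1,-]
Step 1: ref 2 -> FAULT, frames=[1,2]
Step 2: ref 2 -> HIT, frames=[1,2]
Step 3: ref 5 -> FAULT, evict 1, frames=[5,2]
Step 4: ref 4 -> FAULT, evict 2, frames=[5,4]
Step 5: ref 2 -> FAULT, evict 5, frames=[2,4]
Step 6: ref 1 -> FAULT, evict 4, frames=[2,1]
At step 6: evicted page 4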